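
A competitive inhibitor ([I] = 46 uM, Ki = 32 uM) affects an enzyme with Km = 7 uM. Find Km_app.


Km_app = Km * (1 + [I]/Ki)
Km_app = 7 * (1 + 46/32)
Km_app = 17.0625 uM

17.0625 uM


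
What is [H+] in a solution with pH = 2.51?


[H+] = 10^(-pH)
[H+] = 10^(-2.51)
[H+] = 0.0031 M

0.0031 M


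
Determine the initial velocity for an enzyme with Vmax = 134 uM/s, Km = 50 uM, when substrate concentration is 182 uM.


v = Vmax * [S] / (Km + [S])
v = 134 * 182 / (50 + 182)
v = 105.1207 uM/s

105.1207 uM/s


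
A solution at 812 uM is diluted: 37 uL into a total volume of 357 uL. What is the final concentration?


C2 = C1 * V1 / V2
C2 = 812 * 37 / 357
C2 = 84.1569 uM

84.1569 uM


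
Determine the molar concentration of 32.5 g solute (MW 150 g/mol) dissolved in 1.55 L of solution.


C = (mass / MW) / volume
C = (32.5 / 150) / 1.55
C = 0.1398 M

0.1398 M


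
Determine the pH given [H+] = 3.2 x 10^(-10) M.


pH = -log10([H+])
pH = -log10(3.2 x 10^(-10))
pH = 9.4949

9.4949


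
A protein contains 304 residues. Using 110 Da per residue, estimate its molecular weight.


MW = n_residues * 110 Da
MW = 304 * 110
MW = 33440 Da

33440 Da


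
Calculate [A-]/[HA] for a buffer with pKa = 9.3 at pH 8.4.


[A-]/[HA] = 10^(pH - pKa)
= 10^(8.4 - 9.3)
= 0.1259

0.1259


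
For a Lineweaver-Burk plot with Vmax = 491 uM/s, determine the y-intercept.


y-intercept = 1/Vmax
= 1/491
= 0.002 s/uM

0.002 s/uM


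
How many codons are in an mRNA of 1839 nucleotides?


codons = nucleotides / 3
codons = 1839 / 3 = 613

613


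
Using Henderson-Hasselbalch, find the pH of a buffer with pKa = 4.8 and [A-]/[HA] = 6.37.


pH = pKa + log10([A-]/[HA])
pH = 4.8 + log10(6.37)
pH = 5.6041

5.6041


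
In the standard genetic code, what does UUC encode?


Standard genetic code lookup.
Codon UUC -> Phe

Phe


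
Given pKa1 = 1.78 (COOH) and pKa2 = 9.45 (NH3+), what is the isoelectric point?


pI = (pKa1 + pKa2) / 2
pI = (1.78 + 9.45) / 2
pI = 5.615

5.615


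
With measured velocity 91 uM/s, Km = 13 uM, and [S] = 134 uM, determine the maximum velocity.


Vmax = v * (Km + [S]) / [S]
Vmax = 91 * (13 + 134) / 134
Vmax = 99.8284 uM/s

99.8284 uM/s


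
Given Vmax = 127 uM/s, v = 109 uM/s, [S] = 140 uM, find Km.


Km = [S] * (Vmax - v) / v
Km = 140 * (127 - 109) / 109
Km = 23.1193 uM

23.1193 uM


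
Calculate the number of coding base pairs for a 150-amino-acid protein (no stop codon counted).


Each amino acid = 1 codon = 3 bp
bp = 150 * 3 = 450 bp

450 bp


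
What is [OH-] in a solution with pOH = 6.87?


[OH-] = 10^(-pOH)
[OH-] = 10^(-6.87)
[OH-] = 1.349e-07 M

1.349e-07 M


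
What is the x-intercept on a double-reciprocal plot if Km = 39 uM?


x-intercept = -1/Km
= -1/39
= -0.0256 1/uM

-0.0256 1/uM


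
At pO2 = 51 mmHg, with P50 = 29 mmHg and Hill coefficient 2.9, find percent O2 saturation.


Y = pO2^n / (P50^n + pO2^n)
Y = 51^2.9 / (29^2.9 + 51^2.9)
Y = 83.71%

83.71%


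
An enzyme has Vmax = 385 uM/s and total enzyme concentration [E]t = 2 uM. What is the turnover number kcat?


kcat = Vmax / [E]t
kcat = 385 / 2
kcat = 192.5 s^-1

192.5 s^-1


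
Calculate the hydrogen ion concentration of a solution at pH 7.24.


[H+] = 10^(-pH)
[H+] = 10^(-7.24)
[H+] = 5.754e-08 M

5.754e-08 M


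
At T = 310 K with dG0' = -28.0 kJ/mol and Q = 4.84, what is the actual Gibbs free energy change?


dG = dG0' + RT * ln(Q) / 1000
dG = -28.0 + 8.314 * 310 * ln(4.84) / 1000
dG = -23.9358 kJ/mol

-23.9358 kJ/mol


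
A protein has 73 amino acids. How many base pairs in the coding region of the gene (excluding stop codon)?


Each amino acid = 1 codon = 3 bp
bp = 73 * 3 = 219 bp

219 bp


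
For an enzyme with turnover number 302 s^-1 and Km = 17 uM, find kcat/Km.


Catalytic efficiency = kcat / Km
= 302 / 17
= 17.7647 uM^-1*s^-1

17.7647 uM^-1*s^-1


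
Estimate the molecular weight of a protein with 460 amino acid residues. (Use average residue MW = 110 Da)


MW = n_residues * 110 Da
MW = 460 * 110
MW = 50600 Da

50600 Da


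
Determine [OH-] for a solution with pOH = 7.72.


[OH-] = 10^(-pOH)
[OH-] = 10^(-7.72)
[OH-] = 1.905e-08 M

1.905e-08 M


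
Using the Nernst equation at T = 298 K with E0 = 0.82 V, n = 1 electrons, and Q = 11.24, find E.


E = E0 - (RT/nF) * ln(Q)
E = 0.82 - (8.314 * 298 / (1 * 96485)) * ln(11.24)
E = 0.7579 V

0.7579 V


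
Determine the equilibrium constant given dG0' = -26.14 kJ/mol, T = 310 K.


Keq = exp(-dG0 * 1000 / (R * T))
Keq = exp(-(-26.14) * 1000 / (8.314 * 310))
Keq = 25393.2755

25393.2755


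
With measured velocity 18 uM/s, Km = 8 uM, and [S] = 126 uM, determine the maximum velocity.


Vmax = v * (Km + [S]) / [S]
Vmax = 18 * (8 + 126) / 126
Vmax = 19.1429 uM/s

19.1429 uM/s


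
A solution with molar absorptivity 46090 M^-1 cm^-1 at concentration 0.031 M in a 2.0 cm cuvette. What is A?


A = epsilon * c * l
A = 46090 * 0.031 * 2.0
A = 2857.58

2857.58


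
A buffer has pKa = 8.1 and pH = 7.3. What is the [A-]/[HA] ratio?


[A-]/[HA] = 10^(pH - pKa)
= 10^(7.3 - 8.1)
= 0.1585

0.1585


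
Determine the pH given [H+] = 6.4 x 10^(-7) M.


pH = -log10([H+])
pH = -log10(6.4 x 10^(-7))
pH = 6.1938

6.1938


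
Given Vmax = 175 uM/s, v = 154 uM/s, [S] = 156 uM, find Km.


Km = [S] * (Vmax - v) / v
Km = 156 * (175 - 154) / 154
Km = 21.2727 uM

21.2727 uM


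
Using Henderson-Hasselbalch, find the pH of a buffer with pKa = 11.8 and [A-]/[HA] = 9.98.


pH = pKa + log10([A-]/[HA])
pH = 11.8 + log10(9.98)
pH = 12.7991

12.7991


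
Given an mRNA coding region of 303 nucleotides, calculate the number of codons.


codons = nucleotides / 3
codons = 303 / 3 = 101

101


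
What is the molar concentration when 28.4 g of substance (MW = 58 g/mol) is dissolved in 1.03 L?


C = (mass / MW) / volume
C = (28.4 / 58) / 1.03
C = 0.4754 M

0.4754 M


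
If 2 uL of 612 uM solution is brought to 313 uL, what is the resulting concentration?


C2 = C1 * V1 / V2
C2 = 612 * 2 / 313
C2 = 3.9105 uM

3.9105 uM


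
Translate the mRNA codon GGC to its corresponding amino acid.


Standard genetic code lookup.
Codon GGC -> Gly

Gly


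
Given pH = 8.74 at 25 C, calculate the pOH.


pOH = 14 - pH
pOH = 14 - 8.74
pOH = 5.26

5.26


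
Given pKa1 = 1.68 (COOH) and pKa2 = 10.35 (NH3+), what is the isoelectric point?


pI = (pKa1 + pKa2) / 2
pI = (1.68 + 10.35) / 2
pI = 6.015

6.015


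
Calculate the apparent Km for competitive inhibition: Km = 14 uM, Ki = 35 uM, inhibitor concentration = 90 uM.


Km_app = Km * (1 + [I]/Ki)
Km_app = 14 * (1 + 90/35)
Km_app = 50.0 uM

50.0 uM


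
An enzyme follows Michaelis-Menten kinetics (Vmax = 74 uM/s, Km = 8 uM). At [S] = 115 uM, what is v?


v = Vmax * [S] / (Km + [S])
v = 74 * 115 / (8 + 115)
v = 69.187 uM/s

69.187 uM/s


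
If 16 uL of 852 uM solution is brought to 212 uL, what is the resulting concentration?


C2 = C1 * V1 / V2
C2 = 852 * 16 / 212
C2 = 64.3019 uM

64.3019 uM


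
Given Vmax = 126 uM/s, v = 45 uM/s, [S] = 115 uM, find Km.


Km = [S] * (Vmax - v) / v
Km = 115 * (126 - 45) / 45
Km = 207.0 uM

207.0 uM


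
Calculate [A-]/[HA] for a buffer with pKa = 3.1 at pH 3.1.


[A-]/[HA] = 10^(pH - pKa)
= 10^(3.1 - 3.1)
= 1.0

1.0


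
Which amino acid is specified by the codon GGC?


Standard genetic code lookup.
Codon GGC -> Gly

Gly


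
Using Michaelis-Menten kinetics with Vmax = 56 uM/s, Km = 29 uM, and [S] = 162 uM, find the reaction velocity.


v = Vmax * [S] / (Km + [S])
v = 56 * 162 / (29 + 162)
v = 47.4974 uM/s

47.4974 uM/s


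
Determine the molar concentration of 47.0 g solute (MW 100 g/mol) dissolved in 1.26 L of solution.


C = (mass / MW) / volume
C = (47.0 / 100) / 1.26
C = 0.373 M

0.373 M


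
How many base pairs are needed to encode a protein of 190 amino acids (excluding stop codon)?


Each amino acid = 1 codon = 3 bp
bp = 190 * 3 = 570 bp

570 bp


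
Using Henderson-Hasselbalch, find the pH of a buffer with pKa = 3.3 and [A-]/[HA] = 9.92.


pH = pKa + log10([A-]/[HA])
pH = 3.3 + log10(9.92)
pH = 4.2965

4.2965


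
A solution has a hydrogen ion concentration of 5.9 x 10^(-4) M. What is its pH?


pH = -log10([H+])
pH = -log10(5.9 x 10^(-4))
pH = 3.2291

3.2291


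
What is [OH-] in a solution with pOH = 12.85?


[OH-] = 10^(-pOH)
[OH-] = 10^(-12.85)
[OH-] = 1.413e-13 M

1.413e-13 M


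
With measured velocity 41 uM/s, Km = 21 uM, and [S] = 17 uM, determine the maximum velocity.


Vmax = v * (Km + [S]) / [S]
Vmax = 41 * (21 + 17) / 17
Vmax = 91.6471 uM/s

91.6471 uM/s


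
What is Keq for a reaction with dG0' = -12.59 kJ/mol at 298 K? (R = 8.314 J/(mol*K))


Keq = exp(-dG0 * 1000 / (R * T))
Keq = exp(-(-12.59) * 1000 / (8.314 * 298))
Keq = 161.0296

161.0296


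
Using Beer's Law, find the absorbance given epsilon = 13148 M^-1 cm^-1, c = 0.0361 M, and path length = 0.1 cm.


A = epsilon * c * l
A = 13148 * 0.0361 * 0.1
A = 47.4643

47.4643


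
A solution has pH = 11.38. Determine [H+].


[H+] = 10^(-pH)
[H+] = 10^(-11.38)
[H+] = 4.169e-12 M

4.169e-12 M


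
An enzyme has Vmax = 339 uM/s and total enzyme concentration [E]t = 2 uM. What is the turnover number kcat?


kcat = Vmax / [E]t
kcat = 339 / 2
kcat = 169.5 s^-1

169.5 s^-1


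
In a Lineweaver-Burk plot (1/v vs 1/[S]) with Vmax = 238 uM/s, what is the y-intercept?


y-intercept = 1/Vmax
= 1/238
= 0.0042 s/uM

0.0042 s/uM


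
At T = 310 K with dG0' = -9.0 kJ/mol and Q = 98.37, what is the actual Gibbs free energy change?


dG = dG0' + RT * ln(Q) / 1000
dG = -9.0 + 8.314 * 310 * ln(98.37) / 1000
dG = 2.8267 kJ/mol

2.8267 kJ/mol


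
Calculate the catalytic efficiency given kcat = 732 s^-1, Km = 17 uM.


Catalytic efficiency = kcat / Km
= 732 / 17
= 43.0588 uM^-1*s^-1

43.0588 uM^-1*s^-1


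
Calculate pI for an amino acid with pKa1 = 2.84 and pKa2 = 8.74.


pI = (pKa1 + pKa2) / 2
pI = (2.84 + 8.74) / 2
pI = 5.79

5.79


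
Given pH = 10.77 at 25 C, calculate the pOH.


pOH = 14 - pH
pOH = 14 - 10.77
pOH = 3.23

3.23


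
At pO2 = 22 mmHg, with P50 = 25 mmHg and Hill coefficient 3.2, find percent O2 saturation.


Y = pO2^n / (P50^n + pO2^n)
Y = 22^3.2 / (25^3.2 + 22^3.2)
Y = 39.91%

39.91%


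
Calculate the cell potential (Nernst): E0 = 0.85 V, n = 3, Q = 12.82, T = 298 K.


E = E0 - (RT/nF) * ln(Q)
E = 0.85 - (8.314 * 298 / (3 * 96485)) * ln(12.82)
E = 0.8282 V

0.8282 V


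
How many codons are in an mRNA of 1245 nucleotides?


codons = nucleotides / 3
codons = 1245 / 3 = 415

415


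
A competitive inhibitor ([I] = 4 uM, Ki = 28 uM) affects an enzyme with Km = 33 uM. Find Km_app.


Km_app = Km * (1 + [I]/Ki)
Km_app = 33 * (1 + 4/28)
Km_app = 37.7143 uM

37.7143 uM


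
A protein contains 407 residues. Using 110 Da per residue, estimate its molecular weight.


MW = n_residues * 110 Da
MW = 407 * 110
MW = 44770 Da

44770 Da


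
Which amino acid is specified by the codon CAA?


Standard genetic code lookup.
Codon CAA -> Gln

Gln


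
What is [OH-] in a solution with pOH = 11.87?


[OH-] = 10^(-pOH)
[OH-] = 10^(-11.87)
[OH-] = 1.349e-12 M

1.349e-12 M


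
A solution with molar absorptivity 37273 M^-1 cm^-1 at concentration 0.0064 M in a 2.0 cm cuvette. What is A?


A = epsilon * c * l
A = 37273 * 0.0064 * 2.0
A = 477.0944

477.0944


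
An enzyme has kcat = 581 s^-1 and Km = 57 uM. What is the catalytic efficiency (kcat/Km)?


Catalytic efficiency = kcat / Km
= 581 / 57
= 10.193 uM^-1*s^-1

10.193 uM^-1*s^-1


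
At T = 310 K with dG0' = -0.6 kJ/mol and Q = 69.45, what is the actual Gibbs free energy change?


dG = dG0' + RT * ln(Q) / 1000
dG = -0.6 + 8.314 * 310 * ln(69.45) / 1000
dG = 10.3295 kJ/mol

10.3295 kJ/mol


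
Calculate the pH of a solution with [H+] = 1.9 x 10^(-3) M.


pH = -log10([H+])
pH = -log10(1.9 x 10^(-3))
pH = 2.7212

2.7212


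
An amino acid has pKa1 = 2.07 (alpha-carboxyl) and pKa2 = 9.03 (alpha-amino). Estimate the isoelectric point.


pI = (pKa1 + pKa2) / 2
pI = (2.07 + 9.03) / 2
pI = 5.55

5.55


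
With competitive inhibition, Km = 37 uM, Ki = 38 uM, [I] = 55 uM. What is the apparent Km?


Km_app = Km * (1 + [I]/Ki)
Km_app = 37 * (1 + 55/38)
Km_app = 90.5526 uM

90.5526 uM


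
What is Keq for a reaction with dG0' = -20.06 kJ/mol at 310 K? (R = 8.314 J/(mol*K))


Keq = exp(-dG0 * 1000 / (R * T))
Keq = exp(-(-20.06) * 1000 / (8.314 * 310))
Keq = 2399.9864

2399.9864


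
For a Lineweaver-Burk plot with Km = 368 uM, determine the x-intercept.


x-intercept = -1/Km
= -1/368
= -0.0027 1/uM

-0.0027 1/uM


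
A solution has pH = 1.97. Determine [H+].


[H+] = 10^(-pH)
[H+] = 10^(-1.97)
[H+] = 0.0107 M

0.0107 M


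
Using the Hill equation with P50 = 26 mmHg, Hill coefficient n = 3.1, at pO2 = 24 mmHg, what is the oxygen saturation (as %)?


Y = pO2^n / (P50^n + pO2^n)
Y = 24^3.1 / (26^3.1 + 24^3.1)
Y = 43.83%

43.83%


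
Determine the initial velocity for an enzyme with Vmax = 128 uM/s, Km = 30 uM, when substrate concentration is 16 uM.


v = Vmax * [S] / (Km + [S])
v = 128 * 16 / (30 + 16)
v = 44.5217 uM/s

44.5217 uM/s


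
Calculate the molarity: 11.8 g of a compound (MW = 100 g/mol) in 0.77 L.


C = (mass / MW) / volume
C = (11.8 / 100) / 0.77
C = 0.1532 M

0.1532 M


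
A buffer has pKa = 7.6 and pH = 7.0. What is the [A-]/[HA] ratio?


[A-]/[HA] = 10^(pH - pKa)
= 10^(7.0 - 7.6)
= 0.2512

0.2512


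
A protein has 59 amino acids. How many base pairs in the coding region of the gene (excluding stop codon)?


Each amino acid = 1 codon = 3 bp
bp = 59 * 3 = 177 bp

177 bp


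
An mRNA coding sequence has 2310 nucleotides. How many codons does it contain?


codons = nucleotides / 3
codons = 2310 / 3 = 770

770


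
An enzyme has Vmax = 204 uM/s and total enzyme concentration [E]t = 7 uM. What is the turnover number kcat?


kcat = Vmax / [E]t
kcat = 204 / 7
kcat = 29.1429 s^-1

29.1429 s^-1


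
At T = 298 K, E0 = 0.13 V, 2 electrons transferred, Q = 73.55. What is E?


E = E0 - (RT/nF) * ln(Q)
E = 0.13 - (8.314 * 298 / (2 * 96485)) * ln(73.55)
E = 0.0748 V

0.0748 V


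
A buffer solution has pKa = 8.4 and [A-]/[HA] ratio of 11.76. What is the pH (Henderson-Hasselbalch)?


pH = pKa + log10([A-]/[HA])
pH = 8.4 + log10(11.76)
pH = 9.4704

9.4704


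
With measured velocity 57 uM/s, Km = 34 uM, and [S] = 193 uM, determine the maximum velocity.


Vmax = v * (Km + [S]) / [S]
Vmax = 57 * (34 + 193) / 193
Vmax = 67.0415 uM/s

67.0415 uM/s


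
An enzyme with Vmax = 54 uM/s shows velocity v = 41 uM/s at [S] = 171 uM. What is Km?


Km = [S] * (Vmax - v) / v
Km = 171 * (54 - 41) / 41
Km = 54.2195 uM

54.2195 uM


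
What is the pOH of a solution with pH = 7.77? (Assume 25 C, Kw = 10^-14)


pOH = 14 - pH
pOH = 14 - 7.77
pOH = 6.23

6.23


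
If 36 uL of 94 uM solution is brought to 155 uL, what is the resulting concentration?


C2 = C1 * V1 / V2
C2 = 94 * 36 / 155
C2 = 21.8323 uM

21.8323 uM


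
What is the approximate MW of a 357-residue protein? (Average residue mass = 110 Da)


MW = n_residues * 110 Da
MW = 357 * 110
MW = 39270 Da

39270 Da


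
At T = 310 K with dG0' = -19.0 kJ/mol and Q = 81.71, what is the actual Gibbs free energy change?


dG = dG0' + RT * ln(Q) / 1000
dG = -19.0 + 8.314 * 310 * ln(81.71) / 1000
dG = -7.6515 kJ/mol

-7.6515 kJ/mol


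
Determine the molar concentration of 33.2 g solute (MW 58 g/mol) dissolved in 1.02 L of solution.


C = (mass / MW) / volume
C = (33.2 / 58) / 1.02
C = 0.5612 M

0.5612 M


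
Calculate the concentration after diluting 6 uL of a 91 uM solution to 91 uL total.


C2 = C1 * V1 / V2
C2 = 91 * 6 / 91
C2 = 6.0 uM

6.0 uM


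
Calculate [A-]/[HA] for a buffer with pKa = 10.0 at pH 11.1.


[A-]/[HA] = 10^(pH - pKa)
= 10^(11.1 - 10.0)
= 12.5893

12.5893


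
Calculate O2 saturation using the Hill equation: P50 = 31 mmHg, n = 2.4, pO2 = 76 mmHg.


Y = pO2^n / (P50^n + pO2^n)
Y = 76^2.4 / (31^2.4 + 76^2.4)
Y = 89.59%

89.59%


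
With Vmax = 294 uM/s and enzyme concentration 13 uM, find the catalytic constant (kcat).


kcat = Vmax / [E]t
kcat = 294 / 13
kcat = 22.6154 s^-1

22.6154 s^-1


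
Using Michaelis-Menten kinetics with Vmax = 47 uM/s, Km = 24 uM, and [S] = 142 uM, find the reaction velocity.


v = Vmax * [S] / (Km + [S])
v = 47 * 142 / (24 + 142)
v = 40.2048 uM/s

40.2048 uM/s


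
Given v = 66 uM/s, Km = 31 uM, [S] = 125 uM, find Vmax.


Vmax = v * (Km + [S]) / [S]
Vmax = 66 * (31 + 125) / 125
Vmax = 82.368 uM/s

82.368 uM/s


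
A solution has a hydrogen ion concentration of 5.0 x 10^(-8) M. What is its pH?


pH = -log10([H+])
pH = -log10(5.0 x 10^(-8))
pH = 7.301

7.301


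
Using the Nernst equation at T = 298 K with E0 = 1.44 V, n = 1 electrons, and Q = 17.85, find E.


E = E0 - (RT/nF) * ln(Q)
E = 1.44 - (8.314 * 298 / (1 * 96485)) * ln(17.85)
E = 1.366 V

1.366 V


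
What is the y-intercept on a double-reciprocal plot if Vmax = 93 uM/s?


y-intercept = 1/Vmax
= 1/93
= 0.0108 s/uM

0.0108 s/uM


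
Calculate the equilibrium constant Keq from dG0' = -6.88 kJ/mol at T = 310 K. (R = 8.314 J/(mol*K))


Keq = exp(-dG0 * 1000 / (R * T))
Keq = exp(-(-6.88) * 1000 / (8.314 * 310))
Keq = 14.4316

14.4316


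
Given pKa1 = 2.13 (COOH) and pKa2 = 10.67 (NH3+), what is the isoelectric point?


pI = (pKa1 + pKa2) / 2
pI = (2.13 + 10.67) / 2
pI = 6.4

6.4


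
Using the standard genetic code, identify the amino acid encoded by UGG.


Standard genetic code lookup.
Codon UGG -> Trp

Trp


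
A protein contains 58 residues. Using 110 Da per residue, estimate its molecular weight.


MW = n_residues * 110 Da
MW = 58 * 110
MW = 6380 Da

6380 Da


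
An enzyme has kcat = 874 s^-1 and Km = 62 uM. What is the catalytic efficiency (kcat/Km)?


Catalytic efficiency = kcat / Km
= 874 / 62
= 14.0968 uM^-1*s^-1

14.0968 uM^-1*s^-1


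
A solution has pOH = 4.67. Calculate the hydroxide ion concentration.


[OH-] = 10^(-pOH)
[OH-] = 10^(-4.67)
[OH-] = 2.138e-05 M

2.138e-05 M


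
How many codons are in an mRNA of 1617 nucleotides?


codons = nucleotides / 3
codons = 1617 / 3 = 539

539


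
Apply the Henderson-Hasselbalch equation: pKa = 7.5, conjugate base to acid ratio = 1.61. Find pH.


pH = pKa + log10([A-]/[HA])
pH = 7.5 + log10(1.61)
pH = 7.7068

7.7068


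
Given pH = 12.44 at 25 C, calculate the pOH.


pOH = 14 - pH
pOH = 14 - 12.44
pOH = 1.56

1.56


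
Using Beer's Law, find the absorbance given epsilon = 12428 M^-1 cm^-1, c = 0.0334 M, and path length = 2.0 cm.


A = epsilon * c * l
A = 12428 * 0.0334 * 2.0
A = 830.1904

830.1904


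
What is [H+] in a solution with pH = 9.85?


[H+] = 10^(-pH)
[H+] = 10^(-9.85)
[H+] = 1.413e-10 M

1.413e-10 M


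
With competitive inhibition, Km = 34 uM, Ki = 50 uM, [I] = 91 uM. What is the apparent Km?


Km_app = Km * (1 + [I]/Ki)
Km_app = 34 * (1 + 91/50)
Km_app = 95.88 uM

95.88 uM


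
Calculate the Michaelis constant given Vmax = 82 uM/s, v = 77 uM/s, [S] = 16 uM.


Km = [S] * (Vmax - v) / v
Km = 16 * (82 - 77) / 77
Km = 1.039 uM

1.039 uM


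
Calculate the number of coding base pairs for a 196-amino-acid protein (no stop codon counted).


Each amino acid = 1 codon = 3 bp
bp = 196 * 3 = 588 bp

588 bp


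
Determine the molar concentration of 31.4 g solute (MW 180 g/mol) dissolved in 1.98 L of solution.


C = (mass / MW) / volume
C = (31.4 / 180) / 1.98
C = 0.0881 M

0.0881 M


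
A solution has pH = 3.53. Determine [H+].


[H+] = 10^(-pH)
[H+] = 10^(-3.53)
[H+] = 2.951e-04 M

2.951e-04 M


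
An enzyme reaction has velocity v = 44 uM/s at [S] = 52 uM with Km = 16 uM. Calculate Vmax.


Vmax = v * (Km + [S]) / [S]
Vmax = 44 * (16 + 52) / 52
Vmax = 57.5385 uM/s

57.5385 uM/s


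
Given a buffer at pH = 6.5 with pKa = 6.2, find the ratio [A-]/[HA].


[A-]/[HA] = 10^(pH - pKa)
= 10^(6.5 - 6.2)
= 1.9953

1.9953


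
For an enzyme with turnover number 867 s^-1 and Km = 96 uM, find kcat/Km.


Catalytic efficiency = kcat / Km
= 867 / 96
= 9.0312 uM^-1*s^-1

9.0312 uM^-1*s^-1


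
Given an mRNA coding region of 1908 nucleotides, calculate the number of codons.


codons = nucleotides / 3
codons = 1908 / 3 = 636

636


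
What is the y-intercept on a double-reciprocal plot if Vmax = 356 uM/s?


y-intercept = 1/Vmax
= 1/356
= 0.0028 s/uM

0.0028 s/uM


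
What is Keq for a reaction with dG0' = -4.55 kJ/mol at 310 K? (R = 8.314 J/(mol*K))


Keq = exp(-dG0 * 1000 / (R * T))
Keq = exp(-(-4.55) * 1000 / (8.314 * 310))
Keq = 5.8438

5.8438


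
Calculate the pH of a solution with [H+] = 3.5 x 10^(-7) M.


pH = -log10([H+])
pH = -log10(3.5 x 10^(-7))
pH = 6.4559

6.4559


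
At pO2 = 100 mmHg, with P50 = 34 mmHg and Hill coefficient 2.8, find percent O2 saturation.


Y = pO2^n / (P50^n + pO2^n)
Y = 100^2.8 / (34^2.8 + 100^2.8)
Y = 95.35%

95.35%


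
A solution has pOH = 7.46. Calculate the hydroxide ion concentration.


[OH-] = 10^(-pOH)
[OH-] = 10^(-7.46)
[OH-] = 3.467e-08 M

3.467e-08 M


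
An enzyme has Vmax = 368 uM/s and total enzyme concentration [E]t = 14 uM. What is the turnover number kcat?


kcat = Vmax / [E]t
kcat = 368 / 14
kcat = 26.2857 s^-1

26.2857 s^-1


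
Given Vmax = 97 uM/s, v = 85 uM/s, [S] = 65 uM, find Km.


Km = [S] * (Vmax - v) / v
Km = 65 * (97 - 85) / 85
Km = 9.1765 uM

9.1765 uM


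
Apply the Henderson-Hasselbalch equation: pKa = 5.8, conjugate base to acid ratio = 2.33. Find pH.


pH = pKa + log10([A-]/[HA])
pH = 5.8 + log10(2.33)
pH = 6.1674

6.1674


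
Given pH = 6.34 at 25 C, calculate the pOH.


pOH = 14 - pH
pOH = 14 - 6.34
pOH = 7.66

7.66


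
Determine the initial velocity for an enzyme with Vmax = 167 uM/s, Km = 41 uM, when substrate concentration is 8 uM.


v = Vmax * [S] / (Km + [S])
v = 167 * 8 / (41 + 8)
v = 27.2653 uM/s

27.2653 uM/s


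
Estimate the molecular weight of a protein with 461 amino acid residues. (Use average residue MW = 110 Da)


MW = n_residues * 110 Da
MW = 461 * 110
MW = 50710 Da

50710 Da


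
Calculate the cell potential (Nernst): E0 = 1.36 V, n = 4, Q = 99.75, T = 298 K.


E = E0 - (RT/nF) * ln(Q)
E = 1.36 - (8.314 * 298 / (4 * 96485)) * ln(99.75)
E = 1.3305 V

1.3305 V


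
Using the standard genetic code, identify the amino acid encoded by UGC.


Standard genetic code lookup.
Codon UGC -> Cys

Cys


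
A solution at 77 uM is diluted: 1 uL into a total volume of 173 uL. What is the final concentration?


C2 = C1 * V1 / V2
C2 = 77 * 1 / 173
C2 = 0.4451 uM

0.4451 uM


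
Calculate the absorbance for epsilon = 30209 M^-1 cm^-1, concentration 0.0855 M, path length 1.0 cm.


A = epsilon * c * l
A = 30209 * 0.0855 * 1.0
A = 2582.8695

2582.8695


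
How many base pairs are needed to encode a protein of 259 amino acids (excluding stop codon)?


Each amino acid = 1 codon = 3 bp
bp = 259 * 3 = 777 bp

777 bp


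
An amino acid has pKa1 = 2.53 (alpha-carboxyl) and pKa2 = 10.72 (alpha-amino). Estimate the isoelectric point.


pI = (pKa1 + pKa2) / 2
pI = (2.53 + 10.72) / 2
pI = 6.625

6.625


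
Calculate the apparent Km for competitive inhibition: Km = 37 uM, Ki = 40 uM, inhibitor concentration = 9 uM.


Km_app = Km * (1 + [I]/Ki)
Km_app = 37 * (1 + 9/40)
Km_app = 45.325 uM

45.325 uM


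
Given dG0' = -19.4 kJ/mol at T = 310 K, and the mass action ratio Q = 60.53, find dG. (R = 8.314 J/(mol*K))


dG = dG0' + RT * ln(Q) / 1000
dG = -19.4 + 8.314 * 310 * ln(60.53) / 1000
dG = -8.8248 kJ/mol

-8.8248 kJ/mol


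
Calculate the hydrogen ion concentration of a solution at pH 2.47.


[H+] = 10^(-pH)
[H+] = 10^(-2.47)
[H+] = 0.0034 M

0.0034 M


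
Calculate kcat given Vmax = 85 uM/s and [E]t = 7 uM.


kcat = Vmax / [E]t
kcat = 85 / 7
kcat = 12.1429 s^-1

12.1429 s^-1


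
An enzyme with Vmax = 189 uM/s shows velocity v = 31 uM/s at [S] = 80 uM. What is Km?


Km = [S] * (Vmax - v) / v
Km = 80 * (189 - 31) / 31
Km = 407.7419 uM

407.7419 uM


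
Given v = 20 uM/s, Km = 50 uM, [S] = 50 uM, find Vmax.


Vmax = v * (Km + [S]) / [S]
Vmax = 20 * (50 + 50) / 50
Vmax = 40.0 uM/s

40.0 uM/s


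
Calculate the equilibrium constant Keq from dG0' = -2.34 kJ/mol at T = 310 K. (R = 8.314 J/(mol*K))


Keq = exp(-dG0 * 1000 / (R * T))
Keq = exp(-(-2.34) * 1000 / (8.314 * 310))
Keq = 2.4791

2.4791


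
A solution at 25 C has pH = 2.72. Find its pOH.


pOH = 14 - pH
pOH = 14 - 2.72
pOH = 11.28

11.28


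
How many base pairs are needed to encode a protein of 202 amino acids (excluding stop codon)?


Each amino acid = 1 codon = 3 bp
bp = 202 * 3 = 606 bp

606 bp


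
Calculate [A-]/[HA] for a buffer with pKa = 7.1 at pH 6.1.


[A-]/[HA] = 10^(pH - pKa)
= 10^(6.1 - 7.1)
= 0.1

0.1


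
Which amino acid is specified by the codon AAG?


Standard genetic code lookup.
Codon AAG -> Lys

Lys


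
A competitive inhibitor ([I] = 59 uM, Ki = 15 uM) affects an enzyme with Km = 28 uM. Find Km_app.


Km_app = Km * (1 + [I]/Ki)
Km_app = 28 * (1 + 59/15)
Km_app = 138.1333 uM

138.1333 uM


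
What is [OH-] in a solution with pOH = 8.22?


[OH-] = 10^(-pOH)
[OH-] = 10^(-8.22)
[OH-] = 6.026e-09 M

6.026e-09 M


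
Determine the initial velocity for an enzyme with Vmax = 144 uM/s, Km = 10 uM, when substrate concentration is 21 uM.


v = Vmax * [S] / (Km + [S])
v = 144 * 21 / (10 + 21)
v = 97.5484 uM/s

97.5484 uM/s


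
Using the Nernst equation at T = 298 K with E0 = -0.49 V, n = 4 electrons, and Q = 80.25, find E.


E = E0 - (RT/nF) * ln(Q)
E = -0.49 - (8.314 * 298 / (4 * 96485)) * ln(80.25)
E = -0.5182 V

-0.5182 V


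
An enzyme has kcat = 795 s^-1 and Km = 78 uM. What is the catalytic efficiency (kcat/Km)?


Catalytic efficiency = kcat / Km
= 795 / 78
= 10.1923 uM^-1*s^-1

10.1923 uM^-1*s^-1


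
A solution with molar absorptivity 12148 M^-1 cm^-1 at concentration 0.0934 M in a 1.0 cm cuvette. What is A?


A = epsilon * c * l
A = 12148 * 0.0934 * 1.0
A = 1134.6232

1134.6232


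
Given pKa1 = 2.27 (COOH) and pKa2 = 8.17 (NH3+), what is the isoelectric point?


pI = (pKa1 + pKa2) / 2
pI = (2.27 + 8.17) / 2
pI = 5.22

5.22


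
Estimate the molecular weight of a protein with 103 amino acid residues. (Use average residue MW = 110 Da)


MW = n_residues * 110 Da
MW = 103 * 110
MW = 11330 Da

11330 Da


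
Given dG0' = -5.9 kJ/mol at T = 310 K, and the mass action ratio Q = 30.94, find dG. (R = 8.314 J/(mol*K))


dG = dG0' + RT * ln(Q) / 1000
dG = -5.9 + 8.314 * 310 * ln(30.94) / 1000
dG = 2.9456 kJ/mol

2.9456 kJ/mol


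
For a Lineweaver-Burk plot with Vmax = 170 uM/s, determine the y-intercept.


y-intercept = 1/Vmax
= 1/170
= 0.0059 s/uM

0.0059 s/uM


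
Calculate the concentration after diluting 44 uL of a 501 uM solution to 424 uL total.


C2 = C1 * V1 / V2
C2 = 501 * 44 / 424
C2 = 51.9906 uM

51.9906 uM


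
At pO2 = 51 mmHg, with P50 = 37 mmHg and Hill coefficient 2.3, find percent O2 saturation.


Y = pO2^n / (P50^n + pO2^n)
Y = 51^2.3 / (37^2.3 + 51^2.3)
Y = 67.66%

67.66%


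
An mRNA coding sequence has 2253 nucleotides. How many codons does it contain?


codons = nucleotides / 3
codons = 2253 / 3 = 751

751


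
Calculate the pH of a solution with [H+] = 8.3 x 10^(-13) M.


pH = -log10([H+])
pH = -log10(8.3 x 10^(-13))
pH = 12.0809

12.0809


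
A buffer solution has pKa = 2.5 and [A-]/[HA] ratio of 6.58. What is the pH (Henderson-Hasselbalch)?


pH = pKa + log10([A-]/[HA])
pH = 2.5 + log10(6.58)
pH = 3.3182

3.3182


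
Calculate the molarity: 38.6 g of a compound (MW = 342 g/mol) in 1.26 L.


C = (mass / MW) / volume
C = (38.6 / 342) / 1.26
C = 0.0896 M

0.0896 M


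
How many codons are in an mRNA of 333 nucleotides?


codons = nucleotides / 3
codons = 333 / 3 = 111

111


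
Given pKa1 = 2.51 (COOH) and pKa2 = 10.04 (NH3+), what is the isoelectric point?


pI = (pKa1 + pKa2) / 2
pI = (2.51 + 10.04) / 2
pI = 6.275

6.275


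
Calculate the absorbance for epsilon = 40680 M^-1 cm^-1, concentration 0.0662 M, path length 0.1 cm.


A = epsilon * c * l
A = 40680 * 0.0662 * 0.1
A = 269.3016

269.3016


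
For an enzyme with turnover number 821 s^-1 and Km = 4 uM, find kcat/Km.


Catalytic efficiency = kcat / Km
= 821 / 4
= 205.25 uM^-1*s^-1

205.25 uM^-1*s^-1


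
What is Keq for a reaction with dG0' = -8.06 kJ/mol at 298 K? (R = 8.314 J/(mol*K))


Keq = exp(-dG0 * 1000 / (R * T))
Keq = exp(-(-8.06) * 1000 / (8.314 * 298))
Keq = 25.8726

25.8726


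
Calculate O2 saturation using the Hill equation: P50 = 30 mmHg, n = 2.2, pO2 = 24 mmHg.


Y = pO2^n / (P50^n + pO2^n)
Y = 24^2.2 / (30^2.2 + 24^2.2)
Y = 37.97%

37.97%


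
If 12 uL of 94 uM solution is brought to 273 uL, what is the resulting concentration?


C2 = C1 * V1 / V2
C2 = 94 * 12 / 273
C2 = 4.1319 uM

4.1319 uM


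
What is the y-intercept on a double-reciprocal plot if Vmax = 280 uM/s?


y-intercept = 1/Vmax
= 1/280
= 0.0036 s/uM

0.0036 s/uM


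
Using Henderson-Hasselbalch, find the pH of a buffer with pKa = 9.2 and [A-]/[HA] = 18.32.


pH = pKa + log10([A-]/[HA])
pH = 9.2 + log10(18.32)
pH = 10.4629

10.4629


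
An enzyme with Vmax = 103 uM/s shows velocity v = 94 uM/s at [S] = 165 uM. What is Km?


Km = [S] * (Vmax - v) / v
Km = 165 * (103 - 94) / 94
Km = 15.7979 uM

15.7979 uM


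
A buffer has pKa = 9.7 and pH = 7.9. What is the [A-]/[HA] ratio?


[A-]/[HA] = 10^(pH - pKa)
= 10^(7.9 - 9.7)
= 0.0158

0.0158


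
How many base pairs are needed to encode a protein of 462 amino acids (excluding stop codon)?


Each amino acid = 1 codon = 3 bp
bp = 462 * 3 = 1386 bp

1386 bp


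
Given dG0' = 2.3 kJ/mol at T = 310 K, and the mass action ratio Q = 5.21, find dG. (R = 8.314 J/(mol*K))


dG = dG0' + RT * ln(Q) / 1000
dG = 2.3 + 8.314 * 310 * ln(5.21) / 1000
dG = 6.5541 kJ/mol

6.5541 kJ/mol


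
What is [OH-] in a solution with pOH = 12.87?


[OH-] = 10^(-pOH)
[OH-] = 10^(-12.87)
[OH-] = 1.349e-13 M

1.349e-13 M


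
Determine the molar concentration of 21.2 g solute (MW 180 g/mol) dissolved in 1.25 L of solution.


C = (mass / MW) / volume
C = (21.2 / 180) / 1.25
C = 0.0942 M

0.0942 M


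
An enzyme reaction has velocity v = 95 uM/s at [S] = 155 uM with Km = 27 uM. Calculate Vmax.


Vmax = v * (Km + [S]) / [S]
Vmax = 95 * (27 + 155) / 155
Vmax = 111.5484 uM/s

111.5484 uM/s


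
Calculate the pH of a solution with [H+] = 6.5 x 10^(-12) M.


pH = -log10([H+])
pH = -log10(6.5 x 10^(-12))
pH = 11.1871

11.1871


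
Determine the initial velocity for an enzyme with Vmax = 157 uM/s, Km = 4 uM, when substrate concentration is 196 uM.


v = Vmax * [S] / (Km + [S])
v = 157 * 196 / (4 + 196)
v = 153.86 uM/s

153.86 uM/s


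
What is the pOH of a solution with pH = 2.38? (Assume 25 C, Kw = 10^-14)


pOH = 14 - pH
pOH = 14 - 2.38
pOH = 11.62

11.62


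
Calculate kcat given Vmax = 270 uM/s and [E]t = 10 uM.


kcat = Vmax / [E]t
kcat = 270 / 10
kcat = 27.0 s^-1

27.0 s^-1


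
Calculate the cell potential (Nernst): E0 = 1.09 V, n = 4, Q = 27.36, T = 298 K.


E = E0 - (RT/nF) * ln(Q)
E = 1.09 - (8.314 * 298 / (4 * 96485)) * ln(27.36)
E = 1.0688 V

1.0688 V


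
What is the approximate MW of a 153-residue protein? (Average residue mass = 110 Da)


MW = n_residues * 110 Da
MW = 153 * 110
MW = 16830 Da

16830 Da


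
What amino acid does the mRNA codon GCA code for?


Standard genetic code lookup.
Codon GCA -> Ala

Ala


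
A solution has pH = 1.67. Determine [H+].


[H+] = 10^(-pH)
[H+] = 10^(-1.67)
[H+] = 0.0214 M

0.0214 M


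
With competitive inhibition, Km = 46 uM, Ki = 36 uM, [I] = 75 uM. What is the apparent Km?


Km_app = Km * (1 + [I]/Ki)
Km_app = 46 * (1 + 75/36)
Km_app = 141.8333 uM

141.8333 uM


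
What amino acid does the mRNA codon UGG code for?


Standard genetic code lookup.
Codon UGG -> Trp

Trp


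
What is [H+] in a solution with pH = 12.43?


[H+] = 10^(-pH)
[H+] = 10^(-12.43)
[H+] = 3.715e-13 M

3.715e-13 M


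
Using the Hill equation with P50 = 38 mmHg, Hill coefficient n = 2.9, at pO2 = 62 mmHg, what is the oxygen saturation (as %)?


Y = pO2^n / (P50^n + pO2^n)
Y = 62^2.9 / (38^2.9 + 62^2.9)
Y = 80.53%

80.53%


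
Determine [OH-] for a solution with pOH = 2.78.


[OH-] = 10^(-pOH)
[OH-] = 10^(-2.78)
[OH-] = 0.0017 M

0.0017 M


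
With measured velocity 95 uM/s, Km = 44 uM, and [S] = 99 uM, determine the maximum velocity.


Vmax = v * (Km + [S]) / [S]
Vmax = 95 * (44 + 99) / 99
Vmax = 137.2222 uM/s

137.2222 uM/s


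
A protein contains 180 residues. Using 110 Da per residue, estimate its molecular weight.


MW = n_residues * 110 Da
MW = 180 * 110
MW = 19800 Da

19800 Da


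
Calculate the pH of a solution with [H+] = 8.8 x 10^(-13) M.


pH = -log10([H+])
pH = -log10(8.8 x 10^(-13))
pH = 12.0555

12.0555


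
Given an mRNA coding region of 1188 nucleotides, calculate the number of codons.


codons = nucleotides / 3
codons = 1188 / 3 = 396

396


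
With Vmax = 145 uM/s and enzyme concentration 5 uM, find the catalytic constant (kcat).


kcat = Vmax / [E]t
kcat = 145 / 5
kcat = 29.0 s^-1

29.0 s^-1


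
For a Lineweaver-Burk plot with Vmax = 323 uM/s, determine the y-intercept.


y-intercept = 1/Vmax
= 1/323
= 0.0031 s/uM

0.0031 s/uM


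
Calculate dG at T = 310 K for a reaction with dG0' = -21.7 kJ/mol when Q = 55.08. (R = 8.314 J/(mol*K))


dG = dG0' + RT * ln(Q) / 1000
dG = -21.7 + 8.314 * 310 * ln(55.08) / 1000
dG = -11.368 kJ/mol

-11.368 kJ/mol


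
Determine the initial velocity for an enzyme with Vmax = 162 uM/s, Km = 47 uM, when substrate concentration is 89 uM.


v = Vmax * [S] / (Km + [S])
v = 162 * 89 / (47 + 89)
v = 106.0147 uM/s

106.0147 uM/s


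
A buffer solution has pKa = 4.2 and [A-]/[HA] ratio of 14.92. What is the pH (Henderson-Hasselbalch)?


pH = pKa + log10([A-]/[HA])
pH = 4.2 + log10(14.92)
pH = 5.3738

5.3738


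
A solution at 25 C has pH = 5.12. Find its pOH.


pOH = 14 - pH
pOH = 14 - 5.12
pOH = 8.88

8.88


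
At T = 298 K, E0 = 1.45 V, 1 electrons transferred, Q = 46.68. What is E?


E = E0 - (RT/nF) * ln(Q)
E = 1.45 - (8.314 * 298 / (1 * 96485)) * ln(46.68)
E = 1.3513 V

1.3513 V


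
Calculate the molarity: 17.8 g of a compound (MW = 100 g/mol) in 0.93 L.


C = (mass / MW) / volume
C = (17.8 / 100) / 0.93
C = 0.1914 M

0.1914 M


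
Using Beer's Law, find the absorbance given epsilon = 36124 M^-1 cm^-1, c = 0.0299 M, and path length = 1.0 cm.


A = epsilon * c * l
A = 36124 * 0.0299 * 1.0
A = 1080.1076

1080.1076


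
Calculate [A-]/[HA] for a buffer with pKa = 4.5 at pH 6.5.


[A-]/[HA] = 10^(pH - pKa)
= 10^(6.5 - 4.5)
= 100.0

100.0


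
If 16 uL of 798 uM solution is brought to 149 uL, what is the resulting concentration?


C2 = C1 * V1 / V2
C2 = 798 * 16 / 149
C2 = 85.6913 uM

85.6913 uM


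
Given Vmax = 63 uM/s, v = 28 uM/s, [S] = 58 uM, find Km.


Km = [S] * (Vmax - v) / v
Km = 58 * (63 - 28) / 28
Km = 72.5 uM

72.5 uM


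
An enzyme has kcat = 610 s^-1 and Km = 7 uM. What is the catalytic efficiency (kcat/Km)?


Catalytic efficiency = kcat / Km
= 610 / 7
= 87.1429 uM^-1*s^-1

87.1429 uM^-1*s^-1


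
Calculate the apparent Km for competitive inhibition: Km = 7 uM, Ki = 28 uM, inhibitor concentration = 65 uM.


Km_app = Km * (1 + [I]/Ki)
Km_app = 7 * (1 + 65/28)
Km_app = 23.25 uM

23.25 uM


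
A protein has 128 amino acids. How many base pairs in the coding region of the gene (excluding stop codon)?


Each amino acid = 1 codon = 3 bp
bp = 128 * 3 = 384 bp

384 bp


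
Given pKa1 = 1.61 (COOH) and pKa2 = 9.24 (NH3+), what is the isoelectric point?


pI = (pKa1 + pKa2) / 2
pI = (1.61 + 9.24) / 2
pI = 5.425

5.425


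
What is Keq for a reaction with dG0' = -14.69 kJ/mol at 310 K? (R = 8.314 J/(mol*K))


Keq = exp(-dG0 * 1000 / (R * T))
Keq = exp(-(-14.69) * 1000 / (8.314 * 310))
Keq = 298.7702

298.7702


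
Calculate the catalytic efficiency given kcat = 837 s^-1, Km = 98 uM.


Catalytic efficiency = kcat / Km
= 837 / 98
= 8.5408 uM^-1*s^-1

8.5408 uM^-1*s^-1


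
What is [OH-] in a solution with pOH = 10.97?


[OH-] = 10^(-pOH)
[OH-] = 10^(-10.97)
[OH-] = 1.072e-11 M

1.072e-11 M


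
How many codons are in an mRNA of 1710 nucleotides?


codons = nucleotides / 3
codons = 1710 / 3 = 570

570


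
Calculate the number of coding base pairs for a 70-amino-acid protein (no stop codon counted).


Each amino acid = 1 codon = 3 bp
bp = 70 * 3 = 210 bp

210 bp


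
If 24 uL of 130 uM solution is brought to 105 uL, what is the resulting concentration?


C2 = C1 * V1 / V2
C2 = 130 * 24 / 105
C2 = 29.7143 uM

29.7143 uM


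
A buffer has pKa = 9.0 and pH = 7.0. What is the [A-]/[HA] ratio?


[A-]/[HA] = 10^(pH - pKa)
= 10^(7.0 - 9.0)
= 0.01

0.01


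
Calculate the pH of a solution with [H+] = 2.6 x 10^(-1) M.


pH = -log10([H+])
pH = -log10(2.6 x 10^(-1))
pH = 0.585

0.585


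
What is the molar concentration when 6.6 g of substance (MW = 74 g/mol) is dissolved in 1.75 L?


C = (mass / MW) / volume
C = (6.6 / 74) / 1.75
C = 0.051 M

0.051 M


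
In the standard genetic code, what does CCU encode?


Standard genetic code lookup.
Codon CCU -> Pro

Pro


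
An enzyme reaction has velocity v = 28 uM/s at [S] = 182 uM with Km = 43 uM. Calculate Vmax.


Vmax = v * (Km + [S]) / [S]
Vmax = 28 * (43 + 182) / 182
Vmax = 34.6154 uM/s

34.6154 uM/s


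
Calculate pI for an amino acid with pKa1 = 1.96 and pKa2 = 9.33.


pI = (pKa1 + pKa2) / 2
pI = (1.96 + 9.33) / 2
pI = 5.645

5.645


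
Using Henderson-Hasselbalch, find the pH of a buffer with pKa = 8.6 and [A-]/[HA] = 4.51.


pH = pKa + log10([A-]/[HA])
pH = 8.6 + log10(4.51)
pH = 9.2542

9.2542


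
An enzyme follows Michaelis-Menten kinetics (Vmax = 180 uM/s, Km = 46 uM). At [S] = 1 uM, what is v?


v = Vmax * [S] / (Km + [S])
v = 180 * 1 / (46 + 1)
v = 3.8298 uM/s

3.8298 uM/s


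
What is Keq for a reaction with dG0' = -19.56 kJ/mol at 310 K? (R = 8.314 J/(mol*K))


Keq = exp(-dG0 * 1000 / (R * T))
Keq = exp(-(-19.56) * 1000 / (8.314 * 310))
Keq = 1976.7708

1976.7708


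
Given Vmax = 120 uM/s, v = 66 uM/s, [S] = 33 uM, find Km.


Km = [S] * (Vmax - v) / v
Km = 33 * (120 - 66) / 66
Km = 27.0 uM

27.0 uM


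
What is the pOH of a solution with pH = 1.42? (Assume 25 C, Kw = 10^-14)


pOH = 14 - pH
pOH = 14 - 1.42
pOH = 12.58

12.58


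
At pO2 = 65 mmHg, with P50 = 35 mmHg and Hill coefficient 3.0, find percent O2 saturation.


Y = pO2^n / (P50^n + pO2^n)
Y = 65^3.0 / (35^3.0 + 65^3.0)
Y = 86.5%

86.5%


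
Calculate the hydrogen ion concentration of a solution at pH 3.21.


[H+] = 10^(-pH)
[H+] = 10^(-3.21)
[H+] = 6.166e-04 M

6.166e-04 M


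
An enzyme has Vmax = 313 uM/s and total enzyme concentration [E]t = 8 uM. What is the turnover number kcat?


kcat = Vmax / [E]t
kcat = 313 / 8
kcat = 39.125 s^-1

39.125 s^-1


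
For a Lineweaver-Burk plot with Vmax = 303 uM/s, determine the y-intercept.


y-intercept = 1/Vmax
= 1/303
= 0.0033 s/uM

0.0033 s/uM
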